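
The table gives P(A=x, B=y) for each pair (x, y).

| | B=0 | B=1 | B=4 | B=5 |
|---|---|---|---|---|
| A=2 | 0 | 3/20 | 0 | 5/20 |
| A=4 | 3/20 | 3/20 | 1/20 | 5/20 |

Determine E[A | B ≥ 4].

P(B ≥ 4) = 11/20.
Σ A·P over the event = 2·(5/20) + 4·(1/20) + 4·(5/20) = 17/10.
E[A | B ≥ 4] = (17/10) / (11/20) = 34/11.

34/11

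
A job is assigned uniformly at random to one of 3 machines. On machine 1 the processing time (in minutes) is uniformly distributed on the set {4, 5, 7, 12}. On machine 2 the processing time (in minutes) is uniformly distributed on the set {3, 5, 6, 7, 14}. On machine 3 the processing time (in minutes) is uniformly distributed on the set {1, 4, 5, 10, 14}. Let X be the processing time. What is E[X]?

104/15

E[X | machine 1] = (4+5+7+12)/4 = 7.
E[X | machine 2] = (3+5+6+7+14)/5 = 7.
E[X | machine 3] = (1+4+5+10+14)/5 = 34/5.
By the law of total expectation,
E[X] = (1/3)·(7) + (1/3)·(7) + (1/3)·(34/5) = 104/15.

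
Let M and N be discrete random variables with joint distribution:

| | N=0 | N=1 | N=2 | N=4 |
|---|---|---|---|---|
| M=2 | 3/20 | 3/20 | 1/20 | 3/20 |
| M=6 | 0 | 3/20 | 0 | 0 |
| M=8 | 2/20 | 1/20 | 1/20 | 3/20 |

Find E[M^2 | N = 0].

P(N = 0) = 1/4.
Σ M^2·P over the event = 4·(3/20) + 64·(2/20) = 7.
E[M^2 | N = 0] = (7) / (1/4) = 28.

28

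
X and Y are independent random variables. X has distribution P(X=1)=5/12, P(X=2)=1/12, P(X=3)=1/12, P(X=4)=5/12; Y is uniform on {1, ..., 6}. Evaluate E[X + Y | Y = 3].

11/2

P(Y = 3) = 1/6.
Summing (X+Y)·P(x,y) over outcomes with Y = 3 gives 11/12.
E[X + Y | Y = 3] = (11/12) / (1/6) = 11/2.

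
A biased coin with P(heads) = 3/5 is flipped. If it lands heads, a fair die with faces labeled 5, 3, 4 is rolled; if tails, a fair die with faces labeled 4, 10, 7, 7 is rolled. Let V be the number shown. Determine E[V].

E[V | heads] = (5+3+4)/3 = 4.
E[V | tails] = (4+10+7+7)/4 = 7.
By the law of total expectation,
E[V] = (3/5)·(4) + (2/5)·(7) = 26/5.

26/5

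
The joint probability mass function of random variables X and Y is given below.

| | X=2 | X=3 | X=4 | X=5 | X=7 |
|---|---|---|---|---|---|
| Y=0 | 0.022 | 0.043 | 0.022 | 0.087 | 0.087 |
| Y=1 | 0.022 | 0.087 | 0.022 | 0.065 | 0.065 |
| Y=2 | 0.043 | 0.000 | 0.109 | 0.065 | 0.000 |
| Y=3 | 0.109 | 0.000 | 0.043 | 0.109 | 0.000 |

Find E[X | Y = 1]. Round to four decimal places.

P(Y = 1) = 0.261.
Σ X·P over the event = 2·(0.022) + 3·(0.087) + 4·(0.022) + 5·(0.065) + 7·(0.065) = 1.173.
E[X | Y = 1] = (1.173) / (0.261) = 4.4943.

4.4943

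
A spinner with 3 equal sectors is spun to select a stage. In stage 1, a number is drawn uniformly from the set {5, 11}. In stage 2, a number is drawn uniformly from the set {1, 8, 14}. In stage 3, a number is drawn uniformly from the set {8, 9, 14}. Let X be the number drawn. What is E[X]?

E[X | stage 1] = (5+11)/2 = 8.
E[X | stage 2] = (1+8+14)/3 = 23/3.
E[X | stage 3] = (8+9+14)/3 = 31/3.
E[X] = (1/3)·(8) + (1/3)·(23/3) + (1/3)·(31/3) = 26/3.

26/3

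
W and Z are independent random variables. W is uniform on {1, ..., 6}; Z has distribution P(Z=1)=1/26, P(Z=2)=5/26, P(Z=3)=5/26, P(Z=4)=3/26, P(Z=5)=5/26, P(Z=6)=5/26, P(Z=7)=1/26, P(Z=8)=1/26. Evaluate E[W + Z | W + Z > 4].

565/69

P(W + Z > 4) = 23/26.
Summing (W+Z)·P(x,y) over outcomes with W + Z > 4 gives 565/78.
E[W + Z | W + Z > 4] = (565/78) / (23/26) = 565/69.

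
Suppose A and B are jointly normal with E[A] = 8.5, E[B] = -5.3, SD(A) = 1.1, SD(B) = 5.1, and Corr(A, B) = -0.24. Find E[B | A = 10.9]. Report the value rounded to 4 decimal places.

-7.9705

The regression of B on A has slope ρ·σ_B/σ_A and passes through (μ_A, μ_B).
E[B | A=10.9] = -5.3 + (-0.24)·(5.1/1.1)·(10.9 − (8.5)) = -5.3 + (-1.1127)·(2.4) = -7.9705.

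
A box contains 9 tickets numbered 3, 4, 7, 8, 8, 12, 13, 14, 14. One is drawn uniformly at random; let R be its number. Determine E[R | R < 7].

7/2

P(R < 7) = 2/9.
Σ over the event: 3·1/9 + 4·1/9 = 7/9.
E[R | R < 7] = (7/9) / (2/9) = 7/2.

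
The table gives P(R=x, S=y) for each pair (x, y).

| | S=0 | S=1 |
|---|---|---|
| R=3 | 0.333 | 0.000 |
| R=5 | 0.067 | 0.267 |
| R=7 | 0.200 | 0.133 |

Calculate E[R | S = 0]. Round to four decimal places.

P(S = 0) = 0.600.
Σ R·P over the event = 3·(0.333) + 5·(0.067) + 7·(0.200) = 2.734.
E[R | S = 0] = (2.734) / (0.600) = 4.5567.

4.5567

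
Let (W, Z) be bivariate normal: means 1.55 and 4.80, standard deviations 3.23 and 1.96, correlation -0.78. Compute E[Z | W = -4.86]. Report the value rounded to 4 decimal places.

For a bivariate normal, E[Z | W=x] = μ_Z + ρ·(σ_Z/σ_W)·(x − μ_W).
E[Z | W=-4.86] = 4.80 + (-0.78)·(1.96/3.23)·(-4.86 − (1.55)) = 4.80 + (-0.47331)·(-6.41) = 7.8339.

7.8339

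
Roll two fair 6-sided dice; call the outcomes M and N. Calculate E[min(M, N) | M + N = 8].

Outcomes with M + N = 8: (2,6), (3,5), (4,4), (5,3), (6,2), each with probability 1/36.
E[min(M, N) | M + N = 8] = (2 + 3 + 4 + 3 + 2) / 5 = 14/5.

14/5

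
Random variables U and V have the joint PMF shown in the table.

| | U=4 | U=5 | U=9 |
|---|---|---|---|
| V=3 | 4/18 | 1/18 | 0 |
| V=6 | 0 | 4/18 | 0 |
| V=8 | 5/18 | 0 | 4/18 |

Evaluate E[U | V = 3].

21/5

P(V = 3) = 5/18.
Summing U·P(U=x,V=y) over the conditioning event gives 7/6.
E[U | V = 3] = (7/6) / (5/18) = 21/5.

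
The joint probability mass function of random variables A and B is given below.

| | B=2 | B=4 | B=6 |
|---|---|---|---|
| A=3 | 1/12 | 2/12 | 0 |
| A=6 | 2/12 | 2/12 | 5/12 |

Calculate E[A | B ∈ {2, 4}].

P(B ∈ {2, 4}) = 7/12.
Σ A·P over the event = 3·(1/12) + 3·(2/12) + 6·(2/12) + 6·(2/12) = 11/4.
E[A | B ∈ {2, 4}] = (11/4) / (7/12) = 33/7.

33/7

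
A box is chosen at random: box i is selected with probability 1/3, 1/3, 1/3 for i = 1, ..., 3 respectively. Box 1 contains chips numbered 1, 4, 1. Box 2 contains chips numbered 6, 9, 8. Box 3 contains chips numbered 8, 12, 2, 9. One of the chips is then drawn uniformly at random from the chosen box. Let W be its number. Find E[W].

209/36

E[W | box 1] = (1+4+1)/3 = 2.
E[W | box 2] = (6+9+8)/3 = 23/3.
E[W | box 3] = (8+12+2+9)/4 = 31/4.
By the law of total expectation,
E[W] = (1/3)·(2) + (1/3)·(23/3) + (1/3)·(31/4) = 209/36.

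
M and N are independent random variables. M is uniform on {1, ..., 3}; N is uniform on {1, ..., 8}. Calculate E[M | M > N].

8/3

P(M > N) = 1/8.
Summing M·P(x,y) over outcomes with M > N gives 1/3.
E[M | M > N] = (1/3) / (1/8) = 8/3.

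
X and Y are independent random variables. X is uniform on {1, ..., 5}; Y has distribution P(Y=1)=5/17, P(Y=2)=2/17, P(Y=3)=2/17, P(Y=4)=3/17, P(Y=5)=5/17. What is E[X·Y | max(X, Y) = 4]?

P(max(X, Y) = 4) = 21/85.
Summing XY·P(x,y) over outcomes with max(X, Y) = 4 gives 36/17.
E[X·Y | max(X, Y) = 4] = (36/17) / (21/85) = 60/7.

60/7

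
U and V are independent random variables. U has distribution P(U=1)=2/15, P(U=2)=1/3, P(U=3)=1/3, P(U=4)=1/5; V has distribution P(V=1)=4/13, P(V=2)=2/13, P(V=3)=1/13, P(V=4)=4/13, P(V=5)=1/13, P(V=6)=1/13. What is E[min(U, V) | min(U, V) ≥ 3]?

93/28

P(min(U, V) ≥ 3) = 56/195.
Summing min(U,V)·P(x,y) over outcomes with min(U, V) ≥ 3 gives 62/65.
E[min(U, V) | min(U, V) ≥ 3] = (62/65) / (56/195) = 93/28.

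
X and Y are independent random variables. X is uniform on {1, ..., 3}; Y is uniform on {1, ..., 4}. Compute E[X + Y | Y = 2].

4

P(Y = 2) = 1/4.
Summing (X+Y)·P(x,y) over outcomes with Y = 2 gives 1.
E[X + Y | Y = 2] = (1) / (1/4) = 4.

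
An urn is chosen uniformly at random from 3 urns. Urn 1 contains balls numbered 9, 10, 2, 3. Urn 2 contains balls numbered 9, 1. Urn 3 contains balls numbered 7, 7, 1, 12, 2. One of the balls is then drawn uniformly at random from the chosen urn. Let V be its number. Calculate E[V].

E[V | urn 1] = (9+10+2+3)/4 = 6.
E[V | urn 2] = (9+1)/2 = 5.
E[V | urn 3] = (7+7+1+12+2)/5 = 29/5.
By the law of total expectation,
E[V] = (1/3)·(6) + (1/3)·(5) + (1/3)·(29/5) = 28/5.

28/5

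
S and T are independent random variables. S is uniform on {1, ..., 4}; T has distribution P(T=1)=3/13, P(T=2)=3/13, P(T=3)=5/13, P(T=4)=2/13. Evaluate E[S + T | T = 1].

7/2

P(T = 1) = 3/13.
Summing (S+T)·P(x,y) over outcomes with T = 1 gives 21/26.
E[S + T | T = 1] = (21/26) / (3/13) = 7/2.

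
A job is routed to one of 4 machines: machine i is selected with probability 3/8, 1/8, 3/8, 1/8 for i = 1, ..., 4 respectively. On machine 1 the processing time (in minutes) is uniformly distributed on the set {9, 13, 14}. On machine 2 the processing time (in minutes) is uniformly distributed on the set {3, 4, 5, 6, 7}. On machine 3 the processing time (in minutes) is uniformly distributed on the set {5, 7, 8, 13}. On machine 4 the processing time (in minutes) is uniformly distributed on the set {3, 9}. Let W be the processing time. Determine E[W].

287/32

E[W | machine 1] = (9+13+14)/3 = 12.
E[W | machine 2] = (3+4+5+6+7)/5 = 5.
E[W | machine 3] = (5+7+8+13)/4 = 33/4.
E[W | machine 4] = (3+9)/2 = 6.
By the law of total expectation,
E[W] = (3/8)·(12) + (1/8)·(5) + (3/8)·(33/4) + (1/8)·(6) = 287/32.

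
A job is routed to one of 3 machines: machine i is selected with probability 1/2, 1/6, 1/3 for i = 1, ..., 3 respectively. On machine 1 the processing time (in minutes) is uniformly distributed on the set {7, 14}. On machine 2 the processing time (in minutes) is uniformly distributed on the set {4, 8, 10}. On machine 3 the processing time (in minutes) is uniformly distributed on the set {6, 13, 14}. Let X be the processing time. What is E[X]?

365/36

E[X | machine 1] = (7+14)/2 = 21/2.
E[X | machine 2] = (4+8+10)/3 = 22/3.
E[X | machine 3] = (6+13+14)/3 = 11.
E[X] = (1/2)·(21/2) + (1/6)·(22/3) + (1/3)·(11) = 365/36.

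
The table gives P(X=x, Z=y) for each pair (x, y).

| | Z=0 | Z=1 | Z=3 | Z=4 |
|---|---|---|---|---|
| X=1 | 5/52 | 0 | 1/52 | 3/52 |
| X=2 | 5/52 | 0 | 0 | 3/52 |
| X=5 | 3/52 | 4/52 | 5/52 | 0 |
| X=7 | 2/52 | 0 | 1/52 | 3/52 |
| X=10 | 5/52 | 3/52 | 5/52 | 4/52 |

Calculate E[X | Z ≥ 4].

P(Z ≥ 4) = 1/4.
Σ X·P over the event = 1·(3/52) + 2·(3/52) + 7·(3/52) + 10·(4/52) = 35/26.
E[X | Z ≥ 4] = (35/26) / (1/4) = 70/13.

70/13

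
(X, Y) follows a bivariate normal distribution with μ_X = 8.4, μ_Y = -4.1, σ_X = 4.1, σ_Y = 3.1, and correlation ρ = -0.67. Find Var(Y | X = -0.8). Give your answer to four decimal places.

5.2961

For a bivariate normal, Var(Y | X=x) = σ_Y²(1 − ρ²).
Var(Y | X=-0.8) = (3.1)²·(1 − (-0.67)²) = 9.61·0.5511 = 5.2961.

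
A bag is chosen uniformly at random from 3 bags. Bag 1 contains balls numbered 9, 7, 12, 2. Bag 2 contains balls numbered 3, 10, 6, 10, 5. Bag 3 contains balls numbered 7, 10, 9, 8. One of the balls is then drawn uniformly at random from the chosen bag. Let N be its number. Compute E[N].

E[N | bag 1] = (9+7+12+2)/4 = 15/2.
E[N | bag 2] = (3+10+6+10+5)/5 = 34/5.
E[N | bag 3] = (7+10+9+8)/4 = 17/2.
By the law of total expectation,
E[N] = (1/3)·(15/2) + (1/3)·(34/5) + (1/3)·(17/2) = 38/5.

38/5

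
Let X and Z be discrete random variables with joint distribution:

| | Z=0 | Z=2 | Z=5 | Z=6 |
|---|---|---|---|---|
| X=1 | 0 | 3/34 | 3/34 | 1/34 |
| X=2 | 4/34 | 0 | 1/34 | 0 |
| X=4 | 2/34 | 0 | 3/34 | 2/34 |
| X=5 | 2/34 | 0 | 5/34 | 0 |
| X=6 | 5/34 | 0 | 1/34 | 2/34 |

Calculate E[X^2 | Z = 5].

216/13

P(Z = 5) = 13/34.
Σ X^2·P over the event = 1·(3/34) + 4·(1/34) + 16·(3/34) + 25·(5/34) + 36·(1/34) = 108/17.
E[X^2 | Z = 5] = (108/17) / (13/34) = 216/13.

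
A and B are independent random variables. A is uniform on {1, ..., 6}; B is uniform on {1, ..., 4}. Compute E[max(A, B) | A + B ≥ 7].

Outcomes with A + B ≥ 7: (3,4), (4,3), (4,4), (5,2), (5,3), (5,4), (6,1), (6,2), (6,3), (6,4), each with probability 1/24.
E[max(A, B) | A + B ≥ 7] = (4 + 4 + 4 + 5 + 5 + 5 + 6 + 6 + 6 + 6) / 10 = 51/10.

51/10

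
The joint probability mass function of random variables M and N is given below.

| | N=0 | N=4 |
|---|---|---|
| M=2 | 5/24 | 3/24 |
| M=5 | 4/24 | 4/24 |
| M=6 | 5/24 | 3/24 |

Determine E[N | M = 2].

3/2

P(M = 2) = 1/3.
Summing N·P(M=x,N=y) over the conditioning event gives 1/2.
E[N | M = 2] = (1/2) / (1/3) = 3/2.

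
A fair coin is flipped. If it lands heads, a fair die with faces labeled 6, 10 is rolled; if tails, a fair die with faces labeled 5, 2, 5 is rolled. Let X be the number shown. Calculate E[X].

6

E[X | heads] = (6+10)/2 = 8.
E[X | tails] = (5+2+5)/3 = 4.
By the law of total expectation,
E[X] = (1/2)·(8) + (1/2)·(4) = 6.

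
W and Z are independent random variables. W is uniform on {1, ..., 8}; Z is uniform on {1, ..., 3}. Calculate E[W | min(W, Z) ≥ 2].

P(min(W, Z) ≥ 2) = 7/12.
Summing W·P(x,y) over outcomes with min(W, Z) ≥ 2 gives 35/12.
E[W | min(W, Z) ≥ 2] = (35/12) / (7/12) = 5.

5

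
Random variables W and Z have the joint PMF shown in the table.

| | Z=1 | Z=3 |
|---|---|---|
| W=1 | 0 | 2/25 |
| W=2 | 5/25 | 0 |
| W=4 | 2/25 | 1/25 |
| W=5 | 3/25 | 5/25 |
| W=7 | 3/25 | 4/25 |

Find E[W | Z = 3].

59/12

P(Z = 3) = 12/25.
Σ W·P over the event = 1·(2/25) + 4·(1/25) + 5·(5/25) + 7·(4/25) = 59/25.
E[W | Z = 3] = (59/25) / (12/25) = 59/12.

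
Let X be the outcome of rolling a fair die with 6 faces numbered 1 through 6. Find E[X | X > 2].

9/2

Given X > 2, X is equally likely to be any of {3, 4, 5, 6}.
E[X | X > 2] = (3 + 4 + 5 + 6) / 4 = 9/2.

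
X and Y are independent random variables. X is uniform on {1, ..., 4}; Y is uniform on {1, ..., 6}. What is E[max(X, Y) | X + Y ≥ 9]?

Outcomes with X + Y ≥ 9: (3,6), (4,5), (4,6), each with probability 1/24.
E[max(X, Y) | X + Y ≥ 9] = (6 + 5 + 6) / 3 = 17/3.

17/3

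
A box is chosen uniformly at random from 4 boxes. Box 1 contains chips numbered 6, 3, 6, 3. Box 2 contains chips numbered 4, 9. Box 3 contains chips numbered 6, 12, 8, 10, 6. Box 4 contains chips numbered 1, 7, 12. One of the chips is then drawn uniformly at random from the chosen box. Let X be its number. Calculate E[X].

E[X | box 1] = (6+3+6+3)/4 = 9/2.
E[X | box 2] = (4+9)/2 = 13/2.
E[X | box 3] = (6+12+8+10+6)/5 = 42/5.
E[X | box 4] = (1+7+12)/3 = 20/3.
E[X] = (1/4)·(9/2) + (1/4)·(13/2) + (1/4)·(42/5) + (1/4)·(20/3) = 391/60.

391/60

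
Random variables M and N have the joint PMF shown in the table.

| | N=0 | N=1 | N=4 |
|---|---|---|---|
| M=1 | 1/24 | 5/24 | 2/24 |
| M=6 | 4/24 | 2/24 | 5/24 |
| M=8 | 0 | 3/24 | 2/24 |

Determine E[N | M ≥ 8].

P(M ≥ 8) = 5/24.
Σ N·P over the event = 1·(3/24) + 4·(2/24) = 11/24.
E[N | M ≥ 8] = (11/24) / (5/24) = 11/5.

11/5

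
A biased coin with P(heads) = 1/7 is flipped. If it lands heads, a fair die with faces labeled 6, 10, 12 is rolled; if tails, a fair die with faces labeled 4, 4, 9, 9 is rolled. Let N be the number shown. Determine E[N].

E[N | heads] = (6+10+12)/3 = 28/3.
E[N | tails] = (4+4+9+9)/4 = 13/2.
By the law of total expectation,
E[N] = (1/7)·(28/3) + (6/7)·(13/2) = 145/21.

145/21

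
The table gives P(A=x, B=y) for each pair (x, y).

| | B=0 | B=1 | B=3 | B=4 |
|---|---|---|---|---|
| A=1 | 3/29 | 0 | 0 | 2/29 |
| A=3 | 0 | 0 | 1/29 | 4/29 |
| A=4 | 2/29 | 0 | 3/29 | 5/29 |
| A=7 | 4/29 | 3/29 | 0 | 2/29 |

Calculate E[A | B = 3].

P(B = 3) = 4/29.
Summing A·P(A=x,B=y) over the conditioning event gives 15/29.
E[A | B = 3] = (15/29) / (4/29) = 15/4.

15/4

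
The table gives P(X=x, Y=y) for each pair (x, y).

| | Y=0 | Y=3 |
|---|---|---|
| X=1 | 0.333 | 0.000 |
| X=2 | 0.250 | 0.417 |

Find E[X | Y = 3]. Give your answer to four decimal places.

P(Y = 3) = 0.417.
Σ X·P over the event = 2·(0.417) = 0.834.
E[X | Y = 3] = (0.834) / (0.417) = 2.0000.

2.0000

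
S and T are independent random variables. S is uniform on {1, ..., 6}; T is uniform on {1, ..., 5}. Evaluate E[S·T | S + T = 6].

P(S + T = 6) = 1/6.
Summing ST·P(x,y) over outcomes with S + T = 6 gives 7/6.
E[S·T | S + T = 6] = (7/6) / (1/6) = 7.

7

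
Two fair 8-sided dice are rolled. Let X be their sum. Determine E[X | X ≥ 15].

46/3

P(X ≥ 15) = 3/64.
Σ over the event: 15·1/32 + 16·1/64 = 23/32.
E[X | X ≥ 15] = (23/32) / (3/64) = 46/3.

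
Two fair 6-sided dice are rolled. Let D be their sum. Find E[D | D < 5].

10/3

P(D < 5) = 1/6.
Σ over the event: 2·1/36 + 3·1/18 + 4·1/12 = 5/9.
E[D | D < 5] = (5/9) / (1/6) = 10/3.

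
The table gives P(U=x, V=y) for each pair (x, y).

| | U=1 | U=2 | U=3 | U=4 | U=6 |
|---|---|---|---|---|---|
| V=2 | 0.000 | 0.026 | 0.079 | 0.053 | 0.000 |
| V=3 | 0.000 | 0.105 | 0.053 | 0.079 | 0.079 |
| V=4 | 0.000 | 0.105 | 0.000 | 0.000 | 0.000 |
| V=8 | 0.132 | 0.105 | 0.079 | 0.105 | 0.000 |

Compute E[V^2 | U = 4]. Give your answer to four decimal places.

P(U = 4) = 0.237.
Σ V^2·P over the event = 4·(0.053) + 9·(0.079) + 64·(0.105) = 7.643.
E[V^2 | U = 4] = (7.643) / (0.237) = 32.2489.

32.2489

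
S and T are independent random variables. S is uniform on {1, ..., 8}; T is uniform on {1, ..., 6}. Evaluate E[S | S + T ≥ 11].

Outcomes with S + T ≥ 11: (5,6), (6,5), (6,6), (7,4), (7,5), (7,6), (8,3), (8,4), (8,5), (8,6), each with probability 1/48.
E[S | S + T ≥ 11] = (5 + 6 + 6 + 7 + 7 + 7 + 8 + 8 + 8 + 8) / 10 = 7.

7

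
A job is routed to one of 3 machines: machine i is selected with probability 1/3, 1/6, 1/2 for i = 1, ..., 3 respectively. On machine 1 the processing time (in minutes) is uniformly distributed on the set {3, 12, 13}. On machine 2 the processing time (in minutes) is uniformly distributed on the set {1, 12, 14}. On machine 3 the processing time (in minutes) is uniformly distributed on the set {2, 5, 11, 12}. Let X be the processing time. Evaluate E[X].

E[X | machine 1] = (3+12+13)/3 = 28/3.
E[X | machine 2] = (1+12+14)/3 = 9.
E[X | machine 3] = (2+5+11+12)/4 = 15/2.
By the law of total expectation,
E[X] = (1/3)·(28/3) + (1/6)·(9) + (1/2)·(15/2) = 301/36.

301/36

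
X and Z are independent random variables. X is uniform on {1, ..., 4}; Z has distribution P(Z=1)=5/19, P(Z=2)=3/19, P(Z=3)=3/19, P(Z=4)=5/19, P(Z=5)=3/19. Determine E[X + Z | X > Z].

19/4

P(X > Z) = 6/19.
Summing (X+Z)·P(x,y) over outcomes with X > Z gives 3/2.
E[X + Z | X > Z] = (3/2) / (6/19) = 19/4.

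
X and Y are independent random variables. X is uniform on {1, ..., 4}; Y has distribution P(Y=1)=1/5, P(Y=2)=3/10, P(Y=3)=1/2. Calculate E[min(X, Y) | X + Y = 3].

P(X + Y = 3) = 1/8.
Summing min(X,Y)·P(x,y) over outcomes with X + Y = 3 gives 1/8.
E[min(X, Y) | X + Y = 3] = (1/8) / (1/8) = 1.

1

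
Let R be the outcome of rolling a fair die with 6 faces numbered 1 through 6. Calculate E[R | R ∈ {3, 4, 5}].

P(R ∈ {3, 4, 5}) = 1/2.
Σ over the event: 3·1/6 + 4·1/6 + 5·1/6 = 2.
E[R | R ∈ {3, 4, 5}] = (2) / (1/2) = 4.

4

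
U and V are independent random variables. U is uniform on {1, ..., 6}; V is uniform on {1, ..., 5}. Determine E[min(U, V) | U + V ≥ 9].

Outcomes with U + V ≥ 9: (4,5), (5,4), (5,5), (6,3), (6,4), (6,5), each with probability 1/30.
E[min(U, V) | U + V ≥ 9] = (4 + 4 + 5 + 3 + 4 + 5) / 6 = 25/6.

25/6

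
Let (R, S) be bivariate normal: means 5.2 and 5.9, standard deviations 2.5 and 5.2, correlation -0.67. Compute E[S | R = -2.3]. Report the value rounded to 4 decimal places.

16.3520

E[S | R=x] = μ_S + ρ(σ_S/σ_R)(x − μ_R) for jointly normal variables.
E[S | R=-2.3] = 5.9 + (-0.67)·(5.2/2.5)·(-2.3 − (5.2)) = 5.9 + (-1.3936)·(-7.5) = 16.3520.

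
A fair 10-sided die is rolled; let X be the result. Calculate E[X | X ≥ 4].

7

Given X ≥ 4, X is equally likely to be any of {4, 5, 6, 7, 8, 9, 10}.
E[X | X ≥ 4] = (4 + 5 + 6 + 7 + 8 + 9 + 10) / 7 = 7.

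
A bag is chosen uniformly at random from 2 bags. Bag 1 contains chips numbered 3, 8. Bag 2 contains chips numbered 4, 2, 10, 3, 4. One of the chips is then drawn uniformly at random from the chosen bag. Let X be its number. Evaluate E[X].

E[X | bag 1] = (3+8)/2 = 11/2.
E[X | bag 2] = (4+2+10+3+4)/5 = 23/5.
By the law of total expectation,
E[X] = (1/2)·(11/2) + (1/2)·(23/5) = 101/20.

101/20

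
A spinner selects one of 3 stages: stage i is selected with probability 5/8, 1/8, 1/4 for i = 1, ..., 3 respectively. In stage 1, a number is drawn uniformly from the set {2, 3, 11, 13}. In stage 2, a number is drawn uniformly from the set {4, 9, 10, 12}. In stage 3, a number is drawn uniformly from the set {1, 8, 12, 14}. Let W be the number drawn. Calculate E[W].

125/16

E[W | stage 1] = (2+3+11+13)/4 = 29/4.
E[W | stage 2] = (4+9+10+12)/4 = 35/4.
E[W | stage 3] = (1+8+12+14)/4 = 35/4.
E[W] = (5/8)·(29/4) + (1/8)·(35/4) + (1/4)·(35/4) = 125/16.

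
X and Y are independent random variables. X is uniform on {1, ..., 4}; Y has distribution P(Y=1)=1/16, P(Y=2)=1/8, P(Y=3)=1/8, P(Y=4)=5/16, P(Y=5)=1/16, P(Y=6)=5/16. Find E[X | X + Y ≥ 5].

P(X + Y ≥ 5) = 55/64.
Summing X·P(x,y) over outcomes with X + Y ≥ 5 gives 73/32.
E[X | X + Y ≥ 5] = (73/32) / (55/64) = 146/55.

146/55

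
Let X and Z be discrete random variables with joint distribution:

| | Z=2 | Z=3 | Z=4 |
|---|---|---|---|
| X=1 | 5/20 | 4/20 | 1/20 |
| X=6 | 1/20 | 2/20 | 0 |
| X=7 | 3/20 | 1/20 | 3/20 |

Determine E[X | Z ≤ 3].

55/16

P(Z ≤ 3) = 4/5.
Σ X·P over the event = 1·(5/20) + 1·(4/20) + 6·(1/20) + 6·(2/20) + 7·(3/20) + 7·(1/20) = 11/4.
E[X | Z ≤ 3] = (11/4) / (4/5) = 55/16.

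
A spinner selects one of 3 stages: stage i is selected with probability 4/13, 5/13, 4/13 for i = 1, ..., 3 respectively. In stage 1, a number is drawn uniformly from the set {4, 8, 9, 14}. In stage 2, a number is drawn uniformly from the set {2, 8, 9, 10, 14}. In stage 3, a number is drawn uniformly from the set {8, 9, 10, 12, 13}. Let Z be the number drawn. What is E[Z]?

E[Z | stage 1] = (4+8+9+14)/4 = 35/4.
E[Z | stage 2] = (2+8+9+10+14)/5 = 43/5.
E[Z | stage 3] = (8+9+10+12+13)/5 = 52/5.
By the law of total expectation,
E[Z] = (4/13)·(35/4) + (5/13)·(43/5) + (4/13)·(52/5) = 46/5.

46/5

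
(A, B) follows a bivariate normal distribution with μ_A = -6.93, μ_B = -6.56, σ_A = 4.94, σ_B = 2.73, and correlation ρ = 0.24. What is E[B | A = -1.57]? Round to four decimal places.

For a bivariate normal, E[B | A=x] = μ_B + ρ·(σ_B/σ_A)·(x − μ_A).
E[B | A=-1.57] = -6.56 + (0.24)·(2.73/4.94)·(-1.57 − (-6.93)) = -6.56 + (0.13263)·(5.36) = -5.8491.

-5.8491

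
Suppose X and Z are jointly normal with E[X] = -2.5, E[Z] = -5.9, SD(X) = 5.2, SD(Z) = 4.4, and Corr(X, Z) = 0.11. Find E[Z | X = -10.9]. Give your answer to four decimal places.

-6.6818

The regression of Z on X has slope ρ·σ_Z/σ_X and passes through (μ_X, μ_Z).
E[Z | X=-10.9] = -5.9 + (0.11)·(4.4/5.2)·(-10.9 − (-2.5)) = -5.9 + (0.093077)·(-8.4) = -6.6818.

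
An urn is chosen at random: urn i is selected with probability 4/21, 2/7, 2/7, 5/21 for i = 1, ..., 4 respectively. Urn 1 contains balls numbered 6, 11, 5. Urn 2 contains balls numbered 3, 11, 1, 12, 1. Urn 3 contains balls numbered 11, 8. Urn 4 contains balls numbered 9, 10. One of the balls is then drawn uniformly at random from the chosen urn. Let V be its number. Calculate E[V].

E[V | urn 1] = (6+11+5)/3 = 22/3.
E[V | urn 2] = (3+11+1+12+1)/5 = 28/5.
E[V | urn 3] = (11+8)/2 = 19/2.
E[V | urn 4] = (9+10)/2 = 19/2.
By the law of total expectation,
E[V] = (4/21)·(22/3) + (2/7)·(28/5) + (2/7)·(19/2) + (5/21)·(19/2) = 5023/630.

5023/630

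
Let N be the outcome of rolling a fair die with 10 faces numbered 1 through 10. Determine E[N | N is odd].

5

Given N is odd, N is equally likely to be any of {1, 3, 5, 7, 9}.
E[N | N is odd] = (1 + 3 + 5 + 7 + 9) / 5 = 5.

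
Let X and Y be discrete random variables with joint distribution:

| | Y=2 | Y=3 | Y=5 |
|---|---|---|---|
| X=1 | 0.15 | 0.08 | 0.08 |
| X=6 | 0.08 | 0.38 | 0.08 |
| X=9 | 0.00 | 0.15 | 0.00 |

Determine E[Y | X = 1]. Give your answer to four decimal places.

3.0323

P(X = 1) = 0.31.
Summing Y·P(X=x,Y=y) over the conditioning event gives 0.94.
E[Y | X = 1] = (0.94) / (0.31) = 3.0323.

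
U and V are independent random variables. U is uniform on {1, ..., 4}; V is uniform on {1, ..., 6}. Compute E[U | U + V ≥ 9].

P(U + V ≥ 9) = 1/8.
Summing U·P(x,y) over outcomes with U + V ≥ 9 gives 11/24.
E[U | U + V ≥ 9] = (11/24) / (1/8) = 11/3.

11/3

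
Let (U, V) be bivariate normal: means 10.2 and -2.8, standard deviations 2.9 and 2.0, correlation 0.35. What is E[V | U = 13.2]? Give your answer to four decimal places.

For a bivariate normal, E[V | U=x] = μ_V + ρ·(σ_V/σ_U)·(x − μ_U).
E[V | U=13.2] = -2.8 + (0.35)·(2.0/2.9)·(13.2 − (10.2)) = -2.8 + (0.24138)·(3) = -2.0759.

-2.0759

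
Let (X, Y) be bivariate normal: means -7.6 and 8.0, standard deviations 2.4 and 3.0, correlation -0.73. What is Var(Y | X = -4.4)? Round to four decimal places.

The conditional variance in a bivariate normal is σ_Y²(1 − ρ²), independent of x.
Var(Y | X=-4.4) = (3.0)²·(1 − (-0.73)²) = 9·0.4671 = 4.2039.

4.2039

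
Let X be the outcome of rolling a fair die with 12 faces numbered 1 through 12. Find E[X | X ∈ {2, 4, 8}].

P(X ∈ {2, 4, 8}) = 1/4.
Σ over the event: 2·1/12 + 4·1/12 + 8·1/12 = 7/6.
E[X | X ∈ {2, 4, 8}] = (7/6) / (1/4) = 14/3.

14/3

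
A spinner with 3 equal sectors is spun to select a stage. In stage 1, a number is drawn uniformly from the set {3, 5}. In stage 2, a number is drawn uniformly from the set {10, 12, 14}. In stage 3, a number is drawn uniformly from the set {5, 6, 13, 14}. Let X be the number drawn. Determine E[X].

E[X | stage 1] = (3+5)/2 = 4.
E[X | stage 2] = (10+12+14)/3 = 12.
E[X | stage 3] = (5+6+13+14)/4 = 19/2.
E[X] = (1/3)·(4) + (1/3)·(12) + (1/3)·(19/2) = 17/2.

17/2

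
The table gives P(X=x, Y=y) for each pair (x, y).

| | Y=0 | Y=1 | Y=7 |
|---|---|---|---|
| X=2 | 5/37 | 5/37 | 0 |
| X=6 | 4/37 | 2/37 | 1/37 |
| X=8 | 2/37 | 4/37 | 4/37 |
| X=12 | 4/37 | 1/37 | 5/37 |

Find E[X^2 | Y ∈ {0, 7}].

P(Y ∈ {0, 7}) = 25/37.
Summing X^2·P(X=x,Y=y) over the conditioning event gives 1880/37.
E[X^2 | Y ∈ {0, 7}] = (1880/37) / (25/37) = 376/5.

376/5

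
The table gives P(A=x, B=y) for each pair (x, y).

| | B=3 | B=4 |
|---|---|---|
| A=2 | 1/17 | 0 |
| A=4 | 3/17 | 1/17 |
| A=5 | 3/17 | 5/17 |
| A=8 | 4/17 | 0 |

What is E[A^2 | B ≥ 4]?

47/2

P(B ≥ 4) = 6/17.
Σ A^2·P over the event = 16·(1/17) + 25·(5/17) = 141/17.
E[A^2 | B ≥ 4] = (141/17) / (6/17) = 47/2.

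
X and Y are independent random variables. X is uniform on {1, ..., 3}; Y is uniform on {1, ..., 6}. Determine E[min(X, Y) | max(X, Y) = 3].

9/5

Outcomes with max(X, Y) = 3: (1,3), (2,3), (3,1), (3,2), (3,3), each with probability 1/18.
E[min(X, Y) | max(X, Y) = 3] = (1 + 2 + 1 + 2 + 3) / 5 = 9/5.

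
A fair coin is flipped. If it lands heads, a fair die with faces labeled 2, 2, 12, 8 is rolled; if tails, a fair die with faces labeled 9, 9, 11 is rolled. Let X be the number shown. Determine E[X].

E[X | heads] = (2+2+12+8)/4 = 6.
E[X | tails] = (9+9+11)/3 = 29/3.
E[X] = (1/2)·(6) + (1/2)·(29/3) = 47/6.

47/6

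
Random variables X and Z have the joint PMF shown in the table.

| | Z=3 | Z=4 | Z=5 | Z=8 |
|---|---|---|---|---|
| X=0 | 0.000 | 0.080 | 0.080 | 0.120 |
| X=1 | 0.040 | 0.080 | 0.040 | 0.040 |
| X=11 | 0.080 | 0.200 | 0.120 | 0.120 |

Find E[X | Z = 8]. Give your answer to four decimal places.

P(Z = 8) = 0.280.
Σ X·P over the event = 0·(0.120) + 1·(0.040) + 11·(0.120) = 1.360.
E[X | Z = 8] = (1.360) / (0.280) = 4.8571.

4.8571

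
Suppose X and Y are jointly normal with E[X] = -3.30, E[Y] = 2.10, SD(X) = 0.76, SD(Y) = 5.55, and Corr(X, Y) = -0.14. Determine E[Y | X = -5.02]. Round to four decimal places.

3.8585

E[Y | X=x] = μ_Y + ρ(σ_Y/σ_X)(x − μ_X) for jointly normal variables.
E[Y | X=-5.02] = 2.10 + (-0.14)·(5.55/0.76)·(-5.02 − (-3.30)) = 2.10 + (-1.0224)·(-1.72) = 3.8585.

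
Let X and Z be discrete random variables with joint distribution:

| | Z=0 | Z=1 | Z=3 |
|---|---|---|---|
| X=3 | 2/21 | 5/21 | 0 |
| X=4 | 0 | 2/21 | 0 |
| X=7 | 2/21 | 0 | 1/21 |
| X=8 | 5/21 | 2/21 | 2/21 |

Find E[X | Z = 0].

20/3

P(Z = 0) = 3/7.
Σ X·P over the event = 3·(2/21) + 7·(2/21) + 8·(5/21) = 20/7.
E[X | Z = 0] = (20/7) / (3/7) = 20/3.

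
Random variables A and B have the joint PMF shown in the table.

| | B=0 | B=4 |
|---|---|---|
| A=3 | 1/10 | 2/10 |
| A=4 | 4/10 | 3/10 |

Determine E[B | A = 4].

12/7

P(A = 4) = 7/10.
Σ B·P over the event = 0·(4/10) + 4·(3/10) = 6/5.
E[B | A = 4] = (6/5) / (7/10) = 12/7.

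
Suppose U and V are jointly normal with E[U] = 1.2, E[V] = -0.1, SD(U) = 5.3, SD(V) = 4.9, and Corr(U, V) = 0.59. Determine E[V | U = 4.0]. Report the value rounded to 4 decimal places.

1.4273

For a bivariate normal, E[V | U=x] = μ_V + ρ·(σ_V/σ_U)·(x − μ_U).
E[V | U=4.0] = -0.1 + (0.59)·(4.9/5.3)·(4.0 − (1.2)) = -0.1 + (0.54547)·(2.8) = 1.4273.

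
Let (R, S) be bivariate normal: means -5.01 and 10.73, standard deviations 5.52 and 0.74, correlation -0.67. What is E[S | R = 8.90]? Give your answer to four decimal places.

9.4806

The regression of S on R has slope ρ·σ_S/σ_R and passes through (μ_R, μ_S).
E[S | R=8.90] = 10.73 + (-0.67)·(0.74/5.52)·(8.90 − (-5.01)) = 10.73 + (-0.089819)·(13.91) = 9.4806.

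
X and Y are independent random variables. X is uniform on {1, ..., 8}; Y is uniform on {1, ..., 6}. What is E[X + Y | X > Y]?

79/9

P(X > Y) = 9/16.
Summing (X+Y)·P(x,y) over outcomes with X > Y gives 79/16.
E[X + Y | X > Y] = (79/16) / (9/16) = 79/9.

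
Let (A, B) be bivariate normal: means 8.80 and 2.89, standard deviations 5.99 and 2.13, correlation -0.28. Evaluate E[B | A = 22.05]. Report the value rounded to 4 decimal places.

1.5708

The regression of B on A has slope ρ·σ_B/σ_A and passes through (μ_A, μ_B).
E[B | A=22.05] = 2.89 + (-0.28)·(2.13/5.99)·(22.05 − (8.80)) = 2.89 + (-0.099566)·(13.25) = 1.5708.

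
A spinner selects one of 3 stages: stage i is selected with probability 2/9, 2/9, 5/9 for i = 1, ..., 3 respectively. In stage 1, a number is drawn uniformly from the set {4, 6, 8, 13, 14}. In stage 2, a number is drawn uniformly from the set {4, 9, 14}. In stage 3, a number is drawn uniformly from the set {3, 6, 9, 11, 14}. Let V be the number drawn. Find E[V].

79/9

E[V | stage 1] = (4+6+8+13+14)/5 = 9.
E[V | stage 2] = (4+9+14)/3 = 9.
E[V | stage 3] = (3+6+9+11+14)/5 = 43/5.
E[V] = (2/9)·(9) + (2/9)·(9) + (5/9)·(43/5) = 79/9.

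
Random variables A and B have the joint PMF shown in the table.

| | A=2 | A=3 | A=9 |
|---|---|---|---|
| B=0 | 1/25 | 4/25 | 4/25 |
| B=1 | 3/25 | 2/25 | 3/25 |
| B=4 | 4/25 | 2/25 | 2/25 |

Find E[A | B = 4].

P(B = 4) = 8/25.
Σ A·P over the event = 2·(4/25) + 3·(2/25) + 9·(2/25) = 32/25.
E[A | B = 4] = (32/25) / (8/25) = 4.

4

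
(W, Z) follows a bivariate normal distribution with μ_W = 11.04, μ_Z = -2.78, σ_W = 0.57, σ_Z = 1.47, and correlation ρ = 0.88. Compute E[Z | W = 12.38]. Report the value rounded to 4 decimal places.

E[Z | W=x] = μ_Z + ρ(σ_Z/σ_W)(x − μ_W) for jointly normal variables.
E[Z | W=12.38] = -2.78 + (0.88)·(1.47/0.57)·(12.38 − (11.04)) = -2.78 + (2.2695)·(1.34) = 0.2611.

0.2611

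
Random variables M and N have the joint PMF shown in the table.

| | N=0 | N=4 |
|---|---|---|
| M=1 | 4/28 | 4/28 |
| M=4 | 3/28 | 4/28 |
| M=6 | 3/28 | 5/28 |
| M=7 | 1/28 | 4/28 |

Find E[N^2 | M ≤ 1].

8

P(M ≤ 1) = 2/7.
Σ N^2·P over the event = 0·(4/28) + 16·(4/28) = 16/7.
E[N^2 | M ≤ 1] = (16/7) / (2/7) = 8.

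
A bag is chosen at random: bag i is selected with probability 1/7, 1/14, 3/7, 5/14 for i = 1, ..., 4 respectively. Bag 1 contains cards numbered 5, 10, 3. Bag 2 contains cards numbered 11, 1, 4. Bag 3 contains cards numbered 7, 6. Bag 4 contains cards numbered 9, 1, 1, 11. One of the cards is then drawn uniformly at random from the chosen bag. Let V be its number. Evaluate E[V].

E[V | bag 1] = (5+10+3)/3 = 6.
E[V | bag 2] = (11+1+4)/3 = 16/3.
E[V | bag 3] = (7+6)/2 = 13/2.
E[V | bag 4] = (9+1+1+11)/4 = 11/2.
By the law of total expectation,
E[V] = (1/7)·(6) + (1/14)·(16/3) + (3/7)·(13/2) + (5/14)·(11/2) = 503/84.

503/84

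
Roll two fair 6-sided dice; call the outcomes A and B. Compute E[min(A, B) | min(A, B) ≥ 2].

P(min(A, B) ≥ 2) = 25/36.
Summing min(A,B)·P(x,y) over outcomes with min(A, B) ≥ 2 gives 20/9.
E[min(A, B) | min(A, B) ≥ 2] = (20/9) / (25/36) = 16/5.

16/5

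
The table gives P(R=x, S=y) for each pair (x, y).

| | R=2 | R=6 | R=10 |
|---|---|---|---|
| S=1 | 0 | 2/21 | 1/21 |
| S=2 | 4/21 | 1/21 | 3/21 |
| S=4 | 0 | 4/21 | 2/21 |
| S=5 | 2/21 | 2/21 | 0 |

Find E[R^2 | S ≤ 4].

P(S ≤ 4) = 17/21.
Σ R^2·P over the event = 4·(4/21) + 36·(2/21) + 36·(1/21) + 36·(4/21) + 100·(1/21) + 100·(3/21) + 100·(2/21) = 124/3.
E[R^2 | S ≤ 4] = (124/3) / (17/21) = 868/17.

868/17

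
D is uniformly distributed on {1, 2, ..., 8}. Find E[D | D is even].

5

Given D is even, D is equally likely to be any of {2, 4, 6, 8}.
E[D | D is even] = (2 + 4 + 6 + 8) / 4 = 5.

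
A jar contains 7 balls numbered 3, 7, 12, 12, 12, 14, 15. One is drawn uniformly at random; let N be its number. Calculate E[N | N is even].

P(N is even) = 4/7.
Σ over the event: 12·3/7 + 14·1/7 = 50/7.
E[N | N is even] = (50/7) / (4/7) = 25/2.

25/2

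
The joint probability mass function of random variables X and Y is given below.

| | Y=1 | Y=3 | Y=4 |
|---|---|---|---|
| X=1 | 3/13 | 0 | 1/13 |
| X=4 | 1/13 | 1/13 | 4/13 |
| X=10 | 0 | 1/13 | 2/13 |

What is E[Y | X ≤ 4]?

27/10

P(X ≤ 4) = 10/13.
Σ Y·P over the event = 1·(3/13) + 4·(1/13) + 1·(1/13) + 3·(1/13) + 4·(4/13) = 27/13.
E[Y | X ≤ 4] = (27/13) / (10/13) = 27/10.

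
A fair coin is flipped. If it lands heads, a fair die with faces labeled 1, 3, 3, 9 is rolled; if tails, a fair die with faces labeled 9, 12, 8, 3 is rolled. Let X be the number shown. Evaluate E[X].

6

E[X | heads] = (1+3+3+9)/4 = 4.
E[X | tails] = (9+12+8+3)/4 = 8.
E[X] = (1/2)·(4) + (1/2)·(8) = 6.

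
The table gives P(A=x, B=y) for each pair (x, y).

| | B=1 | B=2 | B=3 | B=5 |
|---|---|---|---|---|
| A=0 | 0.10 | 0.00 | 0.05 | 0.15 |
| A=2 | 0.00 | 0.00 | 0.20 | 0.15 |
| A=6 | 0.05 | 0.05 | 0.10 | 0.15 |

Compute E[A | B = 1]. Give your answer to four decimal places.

2.0000

P(B = 1) = 0.15.
Σ A·P over the event = 0·(0.10) + 6·(0.05) = 0.30.
E[A | B = 1] = (0.30) / (0.15) = 2.0000.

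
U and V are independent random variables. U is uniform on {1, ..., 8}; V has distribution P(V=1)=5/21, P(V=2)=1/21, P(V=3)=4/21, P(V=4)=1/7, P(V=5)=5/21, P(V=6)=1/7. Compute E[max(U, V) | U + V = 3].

2

P(U + V = 3) = 1/28.
Summing max(U,V)·P(x,y) over outcomes with U + V = 3 gives 1/14.
E[max(U, V) | U + V = 3] = (1/14) / (1/28) = 2.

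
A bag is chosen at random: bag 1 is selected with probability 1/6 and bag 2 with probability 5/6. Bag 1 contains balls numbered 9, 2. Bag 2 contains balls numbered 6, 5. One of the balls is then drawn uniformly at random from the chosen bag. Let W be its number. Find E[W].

E[W | bag 1] = (9+2)/2 = 11/2.
E[W | bag 2] = (6+5)/2 = 11/2.
By the law of total expectation,
E[W] = (1/6)·(11/2) + (5/6)·(11/2) = 11/2.

11/2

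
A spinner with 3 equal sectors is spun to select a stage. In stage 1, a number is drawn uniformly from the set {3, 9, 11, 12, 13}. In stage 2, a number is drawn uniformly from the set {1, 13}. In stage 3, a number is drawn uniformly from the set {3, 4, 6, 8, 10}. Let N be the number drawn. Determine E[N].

38/5

E[N | stage 1] = (3+9+11+12+13)/5 = 48/5.
E[N | stage 2] = (1+13)/2 = 7.
E[N | stage 3] = (3+4+6+8+10)/5 = 31/5.
By the law of total expectation,
E[N] = (1/3)·(48/5) + (1/3)·(7) + (1/3)·(31/5) = 38/5.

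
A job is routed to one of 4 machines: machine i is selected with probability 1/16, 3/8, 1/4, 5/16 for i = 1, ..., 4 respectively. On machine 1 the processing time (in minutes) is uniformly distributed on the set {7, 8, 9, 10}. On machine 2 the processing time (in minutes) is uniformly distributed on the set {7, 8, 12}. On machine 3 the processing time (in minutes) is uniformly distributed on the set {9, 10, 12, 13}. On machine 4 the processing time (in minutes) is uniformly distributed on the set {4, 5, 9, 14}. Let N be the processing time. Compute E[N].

E[N | machine 1] = (7+8+9+10)/4 = 17/2.
E[N | machine 2] = (7+8+12)/3 = 9.
E[N | machine 3] = (9+10+12+13)/4 = 11.
E[N | machine 4] = (4+5+9+14)/4 = 8.
By the law of total expectation,
E[N] = (1/16)·(17/2) + (3/8)·(9) + (1/4)·(11) + (5/16)·(8) = 293/32.

293/32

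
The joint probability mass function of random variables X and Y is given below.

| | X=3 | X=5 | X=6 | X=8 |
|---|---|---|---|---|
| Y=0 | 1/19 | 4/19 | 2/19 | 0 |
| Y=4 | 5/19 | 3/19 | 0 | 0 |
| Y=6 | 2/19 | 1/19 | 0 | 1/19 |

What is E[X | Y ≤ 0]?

5

P(Y ≤ 0) = 7/19.
Σ X·P over the event = 3·(1/19) + 5·(4/19) + 6·(2/19) = 35/19.
E[X | Y ≤ 0] = (35/19) / (7/19) = 5.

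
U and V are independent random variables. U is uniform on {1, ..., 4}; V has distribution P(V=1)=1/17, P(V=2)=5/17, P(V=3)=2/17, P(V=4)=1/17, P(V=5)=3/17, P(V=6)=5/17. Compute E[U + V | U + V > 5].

337/44

P(U + V > 5) = 11/17.
Summing (U+V)·P(x,y) over outcomes with U + V > 5 gives 337/68.
E[U + V | U + V > 5] = (337/68) / (11/17) = 337/44.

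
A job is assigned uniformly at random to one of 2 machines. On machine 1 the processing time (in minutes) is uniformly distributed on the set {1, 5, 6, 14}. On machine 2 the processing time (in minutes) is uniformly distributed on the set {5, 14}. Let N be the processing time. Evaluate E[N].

E[N | machine 1] = (1+5+6+14)/4 = 13/2.
E[N | machine 2] = (5+14)/2 = 19/2.
By the law of total expectation,
E[N] = (1/2)·(13/2) + (1/2)·(19/2) = 8.

8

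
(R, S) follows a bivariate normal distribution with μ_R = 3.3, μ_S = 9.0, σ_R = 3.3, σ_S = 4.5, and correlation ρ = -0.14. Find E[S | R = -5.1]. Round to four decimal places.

The regression of S on R has slope ρ·σ_S/σ_R and passes through (μ_R, μ_S).
E[S | R=-5.1] = 9.0 + (-0.14)·(4.5/3.3)·(-5.1 − (3.3)) = 9.0 + (-0.19091)·(-8.4) = 10.6036.

10.6036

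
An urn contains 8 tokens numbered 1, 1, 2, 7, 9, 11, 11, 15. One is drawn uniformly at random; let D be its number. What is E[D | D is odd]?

P(D is odd) = 7/8.
Σ over the event: 1·1/4 + 7·1/8 + 9·1/8 + 11·1/4 + 15·1/8 = 55/8.
E[D | D is odd] = (55/8) / (7/8) = 55/7.

55/7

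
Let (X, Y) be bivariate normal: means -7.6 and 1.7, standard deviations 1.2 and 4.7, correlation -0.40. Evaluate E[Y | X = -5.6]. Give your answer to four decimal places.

-1.4333

E[Y | X=x] = μ_Y + ρ(σ_Y/σ_X)(x − μ_X) for jointly normal variables.
E[Y | X=-5.6] = 1.7 + (-0.40)·(4.7/1.2)·(-5.6 − (-7.6)) = 1.7 + (-1.56667)·(2) = -1.4333.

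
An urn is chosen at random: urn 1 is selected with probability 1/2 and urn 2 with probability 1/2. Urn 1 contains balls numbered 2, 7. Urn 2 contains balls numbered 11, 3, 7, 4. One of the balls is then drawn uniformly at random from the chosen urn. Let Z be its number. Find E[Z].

E[Z | urn 1] = (2+7)/2 = 9/2.
E[Z | urn 2] = (11+3+7+4)/4 = 25/4.
E[Z] = (1/2)·(9/2) + (1/2)·(25/4) = 43/8.

43/8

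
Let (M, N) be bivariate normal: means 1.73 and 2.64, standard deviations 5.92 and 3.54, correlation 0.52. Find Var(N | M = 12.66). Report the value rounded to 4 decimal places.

9.1431

Var(N | M=x) = (1 − ρ²)·σ_N².
Var(N | M=12.66) = (3.54)²·(1 − (0.52)²) = 12.5316·0.7296 = 9.1431.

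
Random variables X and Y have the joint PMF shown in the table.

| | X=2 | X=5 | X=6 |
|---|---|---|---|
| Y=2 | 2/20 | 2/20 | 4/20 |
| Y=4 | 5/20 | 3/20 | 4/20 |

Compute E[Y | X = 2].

P(X = 2) = 7/20.
Σ Y·P over the event = 2·(2/20) + 4·(5/20) = 6/5.
E[Y | X = 2] = (6/5) / (7/20) = 24/7.

24/7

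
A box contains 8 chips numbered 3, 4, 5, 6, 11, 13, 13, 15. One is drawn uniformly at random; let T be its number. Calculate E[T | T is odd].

10

P(T is odd) = 3/4.
Σ over the event: 3·1/8 + 5·1/8 + 11·1/8 + 13·1/4 + 15·1/8 = 15/2.
E[T | T is odd] = (15/2) / (3/4) = 10.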